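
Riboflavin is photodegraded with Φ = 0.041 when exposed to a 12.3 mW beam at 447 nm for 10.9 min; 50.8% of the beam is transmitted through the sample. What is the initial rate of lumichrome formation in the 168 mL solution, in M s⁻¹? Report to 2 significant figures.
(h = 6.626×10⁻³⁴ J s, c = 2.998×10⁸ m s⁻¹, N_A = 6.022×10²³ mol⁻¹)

Photon energy at 447 nm: hc/λ = (6.626×10⁻³⁴)(2.998×10⁸)/(447×10⁻⁹) = 4.444×10⁻¹⁹ J.
Energy delivered: (12.3 mW)(654 s) = 8.044 J.
Photons incident: 8.044 / 4.444×10⁻¹⁹ = 1.810×10¹⁹, i.e. 1.810×10¹⁹/6.022×10²³ = 3.006×10⁻⁵ mol.
Fraction absorbed: 1 − 50.8/100 = 0.4920.
Photons absorbed: 0.4920 × 3.006×10⁻⁵ = 1.479×10⁻⁵ mol.
Product formed: 0.041 × 1.479×10⁻⁵ = 6.064×10⁻⁷ mol.
Rate: 6.064×10⁻⁷ mol / (654 s × 0.168 L) = 5.5×10⁻⁹ M s⁻¹.

5.5×10⁻⁹ M s⁻¹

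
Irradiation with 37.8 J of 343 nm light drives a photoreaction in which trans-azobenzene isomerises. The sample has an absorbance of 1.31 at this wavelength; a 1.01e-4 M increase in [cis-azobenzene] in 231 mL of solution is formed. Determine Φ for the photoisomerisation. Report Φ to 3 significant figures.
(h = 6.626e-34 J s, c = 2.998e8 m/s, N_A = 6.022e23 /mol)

Product: (1.01e-4 M)(0.231 L) = 2.333e-5 mol.
Photon energy at 343 nm: hc/λ = (6.626e-34)(2.998e8)/(343e-9) = 5.791e-19 J.
Photons incident: 37.8 / 5.791e-19 = 6.527e19, i.e. 6.527e19/6.022e23 = 1.084e-4 mol.
Fraction absorbed: 1 − 10^(−1.31) = 0.9510.
Photons absorbed: 0.9510 × 1.084e-4 = 1.031e-4 mol.
Φ = 2.333e-5 mol / 1.031e-4 mol photons = 0.226.

Φ = 0.226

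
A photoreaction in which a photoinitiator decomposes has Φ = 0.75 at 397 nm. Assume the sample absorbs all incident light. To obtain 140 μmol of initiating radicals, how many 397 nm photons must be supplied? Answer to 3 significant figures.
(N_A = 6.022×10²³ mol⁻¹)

1.12×10²⁰ photons

Product: 140 μmol = 1.40×10⁻⁴ mol.
Photons that must be absorbed: 1.40×10⁻⁴ / 0.75 = 1.867×10⁻⁴ mol.
Photon count: 1.867×10⁻⁴ × 6.022×10²³ = 1.12×10²⁰.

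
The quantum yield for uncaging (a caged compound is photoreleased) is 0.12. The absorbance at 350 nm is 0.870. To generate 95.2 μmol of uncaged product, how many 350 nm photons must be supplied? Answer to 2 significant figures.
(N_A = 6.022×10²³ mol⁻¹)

Product: 95.2 μmol = 9.52×10⁻⁵ mol.
Photons that must be absorbed: 9.52×10⁻⁵ / 0.12 = 7.933×10⁻⁴ mol.
Fraction absorbed: 1 − 10^(−0.870) = 0.8651.
Incident photons needed: 7.933×10⁻⁴ / 0.8651 = 9.170×10⁻⁴ mol.
Photon count: 9.170×10⁻⁴ × 6.022×10²³ = 5.5×10²⁰.

5.5×10²⁰ photons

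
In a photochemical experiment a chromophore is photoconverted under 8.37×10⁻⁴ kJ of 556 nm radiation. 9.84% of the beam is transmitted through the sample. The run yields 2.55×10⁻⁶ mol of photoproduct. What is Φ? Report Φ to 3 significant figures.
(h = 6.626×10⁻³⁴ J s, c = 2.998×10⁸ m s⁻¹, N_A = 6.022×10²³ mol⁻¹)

Photon energy at 556 nm: hc/λ = (6.626×10⁻³⁴)(2.998×10⁸)/(556×10⁻⁹) = 3.573×10⁻¹⁹ J.
Incident energy: 8.37×10⁻⁴ kJ = 0.837 J.
Photons incident: 0.837 / 3.573×10⁻¹⁹ = 2.343×10¹⁸, i.e. 2.343×10¹⁸/6.022×10²³ = 3.891×10⁻⁶ mol.
Fraction absorbed: 1 − 9.84/100 = 0.9016.
Photons absorbed: 0.9016 × 3.891×10⁻⁶ = 3.508×10⁻⁶ mol.
Φ = 2.55×10⁻⁶ mol / 3.508×10⁻⁶ mol photons = 0.727.

Φ = 0.727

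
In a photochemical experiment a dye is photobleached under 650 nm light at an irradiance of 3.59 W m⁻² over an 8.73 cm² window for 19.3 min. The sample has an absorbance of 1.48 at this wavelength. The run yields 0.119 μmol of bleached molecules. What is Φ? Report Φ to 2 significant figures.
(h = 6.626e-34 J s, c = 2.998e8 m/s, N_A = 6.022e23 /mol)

Product: 0.119 μmol = 1.19e-7 mol.
Photon energy at 650 nm: hc/λ = (6.626e-34)(2.998e8)/(650e-9) = 3.056e-19 J.
Energy delivered: (3.59 W m⁻²)(8.73e-4 m²)(1158 s) = 3.629 J.
Photons incident: 3.629 / 3.056e-19 = 1.188e19, i.e. 1.188e19/6.022e23 = 1.973e-5 mol.
Fraction absorbed: 1 − 10^(−1.48) = 0.9669.
Photons absorbed: 0.9669 × 1.973e-5 = 1.908e-5 mol.
Φ = 1.19e-7 mol / 1.908e-5 mol photons = 0.0062.

Φ = 0.0062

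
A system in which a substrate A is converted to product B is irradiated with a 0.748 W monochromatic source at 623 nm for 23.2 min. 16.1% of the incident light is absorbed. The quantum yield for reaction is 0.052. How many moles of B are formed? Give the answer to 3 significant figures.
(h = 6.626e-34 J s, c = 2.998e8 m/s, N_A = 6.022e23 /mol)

Photon energy at 623 nm: hc/λ = (6.626e-34)(2.998e8)/(623e-9) = 3.189e-19 J.
Energy delivered: (0.748 W)(1392 s) = 1041 J.
Photons incident: 1041 / 3.189e-19 = 3.264e21, i.e. 3.264e21/6.022e23 = 0.005420 mol.
Photons absorbed: 0.161 × 0.005420 = 8.726e-4 mol.
Product: Φ × n_abs = 0.052 × 8.726e-4 = 4.538e-5 mol.

4.54e-5 mol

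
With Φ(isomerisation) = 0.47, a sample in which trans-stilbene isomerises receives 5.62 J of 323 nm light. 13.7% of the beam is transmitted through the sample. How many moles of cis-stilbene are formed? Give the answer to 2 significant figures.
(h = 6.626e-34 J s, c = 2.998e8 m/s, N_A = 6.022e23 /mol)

6.2e-6 mol

Photon energy at 323 nm: hc/λ = (6.626e-34)(2.998e8)/(323e-9) = 6.150e-19 J.
Photons incident: 5.62 / 6.150e-19 = 9.138e18, i.e. 9.138e18/6.022e23 = 1.517e-5 mol.
Fraction absorbed: 1 − 13.7/100 = 0.8630.
Photons absorbed: 0.8630 × 1.517e-5 = 1.309e-5 mol.
Product: Φ × n_abs = 0.47 × 1.309e-5 = 6.152e-6 mol.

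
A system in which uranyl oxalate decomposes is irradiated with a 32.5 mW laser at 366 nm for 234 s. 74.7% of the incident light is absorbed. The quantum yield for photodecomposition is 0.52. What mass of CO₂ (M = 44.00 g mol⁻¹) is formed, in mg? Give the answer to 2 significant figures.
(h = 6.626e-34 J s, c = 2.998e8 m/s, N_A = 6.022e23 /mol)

Photon energy at 366 nm: hc/λ = (6.626e-34)(2.998e8)/(366e-9) = 5.428e-19 J.
Energy delivered: (32.5 mW)(234 s) = 7.605 J.
Photons incident: 7.605 / 5.428e-19 = 1.401e19, i.e. 1.401e19/6.022e23 = 2.326e-5 mol.
Photons absorbed: 0.747 × 2.326e-5 = 1.738e-5 mol.
Product: Φ × n_abs = 0.52 × 1.738e-5 = 9.038e-6 mol.
Mass: 9.038e-6 × 44.00 = 3.977e-4 g = 0.40 mg.

0.40 mg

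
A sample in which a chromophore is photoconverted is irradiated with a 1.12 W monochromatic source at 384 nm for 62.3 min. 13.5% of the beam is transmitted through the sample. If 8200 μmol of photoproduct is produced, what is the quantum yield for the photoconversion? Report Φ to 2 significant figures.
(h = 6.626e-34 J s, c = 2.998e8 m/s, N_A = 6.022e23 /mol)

Product: 8200 μmol = 0.00820 mol.
Photon energy at 384 nm: hc/λ = (6.626e-34)(2.998e8)/(384e-9) = 5.173e-19 J.
Energy delivered: (1.12 W)(3738 s) = 4187 J.
Photons incident: 4187 / 5.173e-19 = 8.094e21, i.e. 8.094e21/6.022e23 = 0.01344 mol.
Fraction absorbed: 1 − 13.5/100 = 0.8650.
Photons absorbed: 0.8650 × 0.01344 = 0.01163 mol.
Φ = 0.00820 mol / 0.01163 mol photons = 0.71.

Φ = 0.71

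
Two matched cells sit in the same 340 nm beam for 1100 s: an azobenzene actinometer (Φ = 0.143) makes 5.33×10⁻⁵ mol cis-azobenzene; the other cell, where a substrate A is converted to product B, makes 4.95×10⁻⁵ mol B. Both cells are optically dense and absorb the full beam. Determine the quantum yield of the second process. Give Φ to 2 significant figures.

Photons absorbed by the actinometer: 5.33×10⁻⁵ / 0.143 = 3.727×10⁻⁴ mol.
Φ(unknown) = 4.95×10⁻⁵ / 3.727×10⁻⁴ = 0.13.

Φ = 0.13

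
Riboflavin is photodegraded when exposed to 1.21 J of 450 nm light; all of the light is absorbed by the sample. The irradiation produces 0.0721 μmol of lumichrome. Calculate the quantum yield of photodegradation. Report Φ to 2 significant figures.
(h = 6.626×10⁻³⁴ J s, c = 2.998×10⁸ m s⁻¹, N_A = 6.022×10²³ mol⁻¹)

Φ = 0.016

Product: 0.0721 μmol = 7.21×10⁻⁸ mol.
Photon energy at 450 nm: hc/λ = (6.626×10⁻³⁴)(2.998×10⁸)/(450×10⁻⁹) = 4.414×10⁻¹⁹ J.
Photons incident: 1.21 / 4.414×10⁻¹⁹ = 2.741×10¹⁸, i.e. 2.741×10¹⁸/6.022×10²³ = 4.552×10⁻⁶ mol.
Φ = 7.21×10⁻⁸ mol / 4.552×10⁻⁶ mol photons = 0.016.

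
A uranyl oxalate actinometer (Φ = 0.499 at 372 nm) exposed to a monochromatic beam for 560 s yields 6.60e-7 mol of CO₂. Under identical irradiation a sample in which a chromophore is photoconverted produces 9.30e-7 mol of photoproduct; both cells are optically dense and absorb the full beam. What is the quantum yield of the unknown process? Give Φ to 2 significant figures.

Photons absorbed by the actinometer: 6.60e-7 / 0.499 = 1.323e-6 mol.
Φ(unknown) = 9.30e-7 / 1.323e-6 = 0.70.

Φ = 0.70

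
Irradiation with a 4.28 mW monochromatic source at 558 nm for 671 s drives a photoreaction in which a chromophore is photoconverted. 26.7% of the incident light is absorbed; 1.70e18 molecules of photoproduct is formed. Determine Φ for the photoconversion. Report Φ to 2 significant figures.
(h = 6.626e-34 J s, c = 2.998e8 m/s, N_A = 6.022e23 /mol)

Product: 1.70e18 / 6.022e23 = 2.823e-6 mol.
Photon energy at 558 nm: hc/λ = (6.626e-34)(2.998e8)/(558e-9) = 3.560e-19 J.
Energy delivered: (4.28 mW)(671 s) = 2.872 J.
Photons incident: 2.872 / 3.560e-19 = 8.067e18, i.e. 8.067e18/6.022e23 = 1.340e-5 mol.
Photons absorbed: 0.267 × 1.340e-5 = 3.578e-6 mol.
Φ = 2.823e-6 mol / 3.578e-6 mol photons = 0.79.

Φ = 0.79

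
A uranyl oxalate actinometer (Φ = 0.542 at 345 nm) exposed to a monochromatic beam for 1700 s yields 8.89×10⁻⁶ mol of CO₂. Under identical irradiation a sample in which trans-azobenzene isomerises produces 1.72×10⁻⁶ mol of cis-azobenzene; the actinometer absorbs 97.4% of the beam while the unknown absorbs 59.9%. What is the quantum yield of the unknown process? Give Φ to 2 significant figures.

Photons absorbed by the actinometer: 8.89×10⁻⁶ / 0.542 = 1.640×10⁻⁵ mol.
Incident flux: 1.640×10⁻⁵ / 0.974 = 1.684×10⁻⁵ einstein.
Absorbed by unknown: 0.599 × 1.684×10⁻⁵ = 1.009×10⁻⁵ mol.
Φ(unknown) = 1.72×10⁻⁶ / 1.009×10⁻⁵ = 0.17.

Φ = 0.17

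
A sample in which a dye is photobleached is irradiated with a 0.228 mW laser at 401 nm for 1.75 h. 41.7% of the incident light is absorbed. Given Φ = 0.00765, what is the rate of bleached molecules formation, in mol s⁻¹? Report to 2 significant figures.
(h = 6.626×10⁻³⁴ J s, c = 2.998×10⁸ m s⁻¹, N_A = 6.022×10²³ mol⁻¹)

Photon energy at 401 nm: hc/λ = (6.626×10⁻³⁴)(2.998×10⁸)/(401×10⁻⁹) = 4.954×10⁻¹⁹ J.
Energy delivered: (0.228 mW)(6300 s) = 1.436 J.
Photons incident: 1.436 / 4.954×10⁻¹⁹ = 2.899×10¹⁸, i.e. 2.899×10¹⁸/6.022×10²³ = 4.814×10⁻⁶ mol.
Photons absorbed: 0.417 × 4.814×10⁻⁶ = 2.007×10⁻⁶ mol.
Product formed: 0.00765 × 2.007×10⁻⁶ = 1.535×10⁻⁸ mol.
Rate: 1.535×10⁻⁸ / 6300 s = 2.4×10⁻¹² mol s⁻¹.

2.4×10⁻¹² mol s⁻¹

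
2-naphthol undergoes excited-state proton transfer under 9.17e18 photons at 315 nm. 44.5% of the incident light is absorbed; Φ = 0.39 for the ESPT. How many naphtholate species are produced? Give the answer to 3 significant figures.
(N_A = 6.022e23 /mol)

Moles of photons: 9.17e18 / 6.022e23 = 1.523e-5 mol.
Photons absorbed: 0.445 × 1.523e-5 = 6.777e-6 mol.
Product: Φ × n_abs = 0.39 × 6.777e-6 = 2.643e-6 mol.
As a count: 2.643e-6 × 6.022e23 = 1.59e18.

1.59e18 species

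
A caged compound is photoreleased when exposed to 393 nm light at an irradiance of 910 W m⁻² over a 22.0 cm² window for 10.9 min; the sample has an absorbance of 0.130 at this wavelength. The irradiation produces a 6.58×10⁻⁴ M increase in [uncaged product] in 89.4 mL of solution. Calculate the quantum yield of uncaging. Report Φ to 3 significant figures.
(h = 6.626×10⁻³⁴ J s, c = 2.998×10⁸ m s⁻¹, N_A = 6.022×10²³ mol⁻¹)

Φ = 0.0529

Product: (6.58×10⁻⁴ M)(0.0894 L) = 5.883×10⁻⁵ mol.
Photon energy at 393 nm: hc/λ = (6.626×10⁻³⁴)(2.998×10⁸)/(393×10⁻⁹) = 5.055×10⁻¹⁹ J.
Energy delivered: (910 W m⁻²)(22.0×10⁻⁴ m²)(654 s) = 1309 J.
Photons incident: 1309 / 5.055×10⁻¹⁹ = 2.590×10²¹, i.e. 2.590×10²¹/6.022×10²³ = 0.004301 mol.
Fraction absorbed: 1 − 10^(−0.130) = 0.2587.
Photons absorbed: 0.2587 × 0.004301 = 0.001113 mol.
Φ = 5.883×10⁻⁵ mol / 0.001113 mol photons = 0.0529.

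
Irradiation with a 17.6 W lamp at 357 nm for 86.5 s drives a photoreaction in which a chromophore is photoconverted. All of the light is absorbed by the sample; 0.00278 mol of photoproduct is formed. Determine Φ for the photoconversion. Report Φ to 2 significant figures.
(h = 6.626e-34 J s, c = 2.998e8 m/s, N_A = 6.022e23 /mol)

Photon energy at 357 nm: hc/λ = (6.626e-34)(2.998e8)/(357e-9) = 5.564e-19 J.
Energy delivered: (17.6 W)(86.5 s) = 1522 J.
Photons incident: 1522 / 5.564e-19 = 2.735e21, i.e. 2.735e21/6.022e23 = 0.004542 mol.
Φ = 0.00278 mol / 0.004542 mol photons = 0.61.

Φ = 0.61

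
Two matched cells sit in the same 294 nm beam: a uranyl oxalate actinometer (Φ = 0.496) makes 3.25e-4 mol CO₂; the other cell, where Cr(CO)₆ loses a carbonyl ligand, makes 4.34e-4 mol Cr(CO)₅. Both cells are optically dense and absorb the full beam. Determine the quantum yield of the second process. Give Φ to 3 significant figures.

Photons absorbed by the actinometer: 3.25e-4 / 0.496 = 6.552e-4 mol.
Φ(unknown) = 4.34e-4 / 6.552e-4 = 0.662.

Φ = 0.662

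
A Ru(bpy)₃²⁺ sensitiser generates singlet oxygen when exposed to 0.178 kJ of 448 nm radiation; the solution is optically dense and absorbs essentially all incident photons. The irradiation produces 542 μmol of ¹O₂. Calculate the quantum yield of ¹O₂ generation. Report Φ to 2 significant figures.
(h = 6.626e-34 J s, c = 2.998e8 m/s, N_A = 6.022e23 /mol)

Product: 542 μmol = 5.42e-4 mol.
Photon energy at 448 nm: hc/λ = (6.626e-34)(2.998e8)/(448e-9) = 4.434e-19 J.
Incident energy: 0.178 kJ = 178 J.
Photons incident: 178 / 4.434e-19 = 4.014e20, i.e. 4.014e20/6.022e23 = 6.666e-4 mol.
Φ = 5.42e-4 mol / 6.666e-4 mol photons = 0.81.

Φ = 0.81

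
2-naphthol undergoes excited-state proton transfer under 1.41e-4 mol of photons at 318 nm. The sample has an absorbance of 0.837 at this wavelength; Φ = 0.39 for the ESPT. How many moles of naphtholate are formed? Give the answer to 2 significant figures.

4.7e-5 mol

Fraction absorbed: 1 − 10^(−0.837) = 0.8545.
Photons absorbed: 0.8545 × 1.41e-4 = 1.205e-4 mol.
Product: Φ × n_abs = 0.39 × 1.205e-4 = 4.700e-5 mol.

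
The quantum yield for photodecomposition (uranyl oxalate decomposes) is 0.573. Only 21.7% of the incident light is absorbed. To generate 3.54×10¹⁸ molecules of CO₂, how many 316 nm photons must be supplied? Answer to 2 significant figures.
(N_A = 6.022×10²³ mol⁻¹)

Product: 3.54×10¹⁸ / 6.022×10²³ = 5.878×10⁻⁶ mol.
Photons that must be absorbed: 5.878×10⁻⁶ / 0.573 = 1.026×10⁻⁵ mol.
Incident photons needed: 1.026×10⁻⁵ / 0.217 = 4.728×10⁻⁵ mol.
Photon count: 4.728×10⁻⁵ × 6.022×10²³ = 2.8×10¹⁹.

2.8×10¹⁹ photons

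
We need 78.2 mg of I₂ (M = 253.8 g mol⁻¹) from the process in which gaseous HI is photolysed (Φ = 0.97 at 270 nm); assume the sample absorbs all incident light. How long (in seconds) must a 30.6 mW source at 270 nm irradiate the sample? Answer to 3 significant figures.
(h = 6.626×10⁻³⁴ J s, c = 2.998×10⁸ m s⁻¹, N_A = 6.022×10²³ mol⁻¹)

Product: 78.2 mg / 253.8 g mol⁻¹ = 3.081×10⁻⁴ mol.
Photons that must be absorbed: 3.081×10⁻⁴ / 0.97 = 3.176×10⁻⁴ mol.
Photon energy: hc/λ = 7.357×10⁻¹⁹ J; per mole, 4.430×10⁵ J mol⁻¹.
Energy required: 3.176×10⁻⁴ × 4.430×10⁵ = 140.7 J.
Time: 140.7 J / 0.0306 W = 4600 s.

t ≈ 4600 s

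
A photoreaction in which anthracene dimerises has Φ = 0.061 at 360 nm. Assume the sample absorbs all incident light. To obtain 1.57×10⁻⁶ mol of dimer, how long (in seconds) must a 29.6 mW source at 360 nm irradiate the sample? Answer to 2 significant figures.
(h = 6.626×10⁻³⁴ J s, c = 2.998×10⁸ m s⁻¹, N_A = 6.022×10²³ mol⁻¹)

Photons that must be absorbed: 1.57×10⁻⁶ / 0.061 = 2.574×10⁻⁵ mol.
Photon energy: hc/λ = 5.518×10⁻¹⁹ J; per mole, 3.323×10⁵ J mol⁻¹.
Energy required: 2.574×10⁻⁵ × 3.323×10⁵ = 8.553 J.
Time: 8.553 J / 0.0296 W = 290 s.

t ≈ 290 s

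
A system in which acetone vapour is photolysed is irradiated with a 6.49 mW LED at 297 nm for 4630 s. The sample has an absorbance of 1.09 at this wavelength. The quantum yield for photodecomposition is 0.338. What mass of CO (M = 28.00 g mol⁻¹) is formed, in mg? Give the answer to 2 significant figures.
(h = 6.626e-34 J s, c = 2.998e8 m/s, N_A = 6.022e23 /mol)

Photon energy at 297 nm: hc/λ = (6.626e-34)(2.998e8)/(297e-9) = 6.688e-19 J.
Energy delivered: (6.49 mW)(4630 s) = 30.05 J.
Photons incident: 30.05 / 6.688e-19 = 4.493e19, i.e. 4.493e19/6.022e23 = 7.461e-5 mol.
Fraction absorbed: 1 − 10^(−1.09) = 0.9187.
Photons absorbed: 0.9187 × 7.461e-5 = 6.854e-5 mol.
Product: Φ × n_abs = 0.338 × 6.854e-5 = 2.317e-5 mol.
Mass: 2.317e-5 × 28.00 = 6.488e-4 g = 0.65 mg.

0.65 mg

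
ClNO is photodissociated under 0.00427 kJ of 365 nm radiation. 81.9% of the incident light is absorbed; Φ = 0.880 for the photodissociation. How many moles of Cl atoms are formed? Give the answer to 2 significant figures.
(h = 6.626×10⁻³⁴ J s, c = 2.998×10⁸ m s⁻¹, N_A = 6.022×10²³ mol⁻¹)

9.4×10⁻⁶ mol

Photon energy at 365 nm: hc/λ = (6.626×10⁻³⁴)(2.998×10⁸)/(365×10⁻⁹) = 5.442×10⁻¹⁹ J.
Incident energy: 0.00427 kJ = 4.27 J.
Photons incident: 4.27 / 5.442×10⁻¹⁹ = 7.846×10¹⁸, i.e. 7.846×10¹⁸/6.022×10²³ = 1.303×10⁻⁵ mol.
Photons absorbed: 0.819 × 1.303×10⁻⁵ = 1.067×10⁻⁵ mol.
Product: Φ × n_abs = 0.880 × 1.067×10⁻⁵ = 9.390×10⁻⁶ mol.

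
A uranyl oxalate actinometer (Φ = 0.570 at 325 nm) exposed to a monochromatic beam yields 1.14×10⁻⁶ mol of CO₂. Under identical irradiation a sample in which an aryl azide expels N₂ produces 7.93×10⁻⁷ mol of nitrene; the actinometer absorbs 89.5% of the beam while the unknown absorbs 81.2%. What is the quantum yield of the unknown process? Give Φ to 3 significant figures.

Φ = 0.437

Photons absorbed by the actinometer: 1.14×10⁻⁶ / 0.570 = 2.000×10⁻⁶ mol.
Incident flux: 2.000×10⁻⁶ / 0.895 = 2.235×10⁻⁶ einstein.
Absorbed by unknown: 0.812 × 2.235×10⁻⁶ = 1.815×10⁻⁶ mol.
Φ(unknown) = 7.93×10⁻⁷ / 1.815×10⁻⁶ = 0.437.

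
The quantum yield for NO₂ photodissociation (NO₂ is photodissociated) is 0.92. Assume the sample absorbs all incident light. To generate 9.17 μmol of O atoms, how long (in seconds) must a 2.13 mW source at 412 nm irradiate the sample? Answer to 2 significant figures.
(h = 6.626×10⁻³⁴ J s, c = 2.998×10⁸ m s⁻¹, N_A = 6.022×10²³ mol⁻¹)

Product: 9.17 μmol = 9.17×10⁻⁶ mol.
Photons that must be absorbed: 9.17×10⁻⁶ / 0.92 = 9.967×10⁻⁶ mol.
Photon energy: hc/λ = 4.822×10⁻¹⁹ J; per mole, 2.904×10⁵ J mol⁻¹.
Energy required: 9.967×10⁻⁶ × 2.904×10⁵ = 2.894 J.
Time: 2.894 J / 0.00213 W = 1400 s.

t ≈ 1400 s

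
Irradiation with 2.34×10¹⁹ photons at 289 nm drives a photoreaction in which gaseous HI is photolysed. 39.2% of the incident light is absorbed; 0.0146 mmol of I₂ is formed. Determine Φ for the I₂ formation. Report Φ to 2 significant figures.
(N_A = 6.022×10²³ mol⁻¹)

Φ = 0.96

Product: 0.0146 mmol = 1.46×10⁻⁵ mol.
Moles of photons: 2.34×10¹⁹ / 6.022×10²³ = 3.886×10⁻⁵ mol.
Photons absorbed: 0.392 × 3.886×10⁻⁵ = 1.523×10⁻⁵ mol.
Φ = 1.46×10⁻⁵ mol / 1.523×10⁻⁵ mol photons = 0.96.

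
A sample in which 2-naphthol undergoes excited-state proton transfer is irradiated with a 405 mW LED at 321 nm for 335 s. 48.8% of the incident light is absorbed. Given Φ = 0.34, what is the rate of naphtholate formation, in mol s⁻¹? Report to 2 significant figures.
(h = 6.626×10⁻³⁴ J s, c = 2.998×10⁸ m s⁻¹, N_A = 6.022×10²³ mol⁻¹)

Photon energy at 321 nm: hc/λ = (6.626×10⁻³⁴)(2.998×10⁸)/(321×10⁻⁹) = 6.188×10⁻¹⁹ J.
Energy delivered: (405 mW)(335 s) = 135.7 J.
Photons incident: 135.7 / 6.188×10⁻¹⁹ = 2.193×10²⁰, i.e. 2.193×10²⁰/6.022×10²³ = 3.642×10⁻⁴ mol.
Photons absorbed: 0.488 × 3.642×10⁻⁴ = 1.777×10⁻⁴ mol.
Product formed: 0.34 × 1.777×10⁻⁴ = 6.042×10⁻⁵ mol.
Rate: 6.042×10⁻⁵ / 335 s = 1.8×10⁻⁷ mol s⁻¹.

1.8×10⁻⁷ mol s⁻¹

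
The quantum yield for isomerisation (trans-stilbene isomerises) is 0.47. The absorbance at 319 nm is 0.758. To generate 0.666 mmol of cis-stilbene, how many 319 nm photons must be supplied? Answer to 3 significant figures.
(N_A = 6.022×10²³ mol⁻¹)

1.03×10²¹ photons

Product: 0.666 mmol = 6.66×10⁻⁴ mol.
Photons that must be absorbed: 6.66×10⁻⁴ / 0.47 = 0.001417 mol.
Fraction absorbed: 1 − 10^(−0.758) = 0.8254.
Incident photons needed: 0.001417 / 0.8254 = 0.001717 mol.
Photon count: 0.001717 × 6.022×10²³ = 1.03×10²¹.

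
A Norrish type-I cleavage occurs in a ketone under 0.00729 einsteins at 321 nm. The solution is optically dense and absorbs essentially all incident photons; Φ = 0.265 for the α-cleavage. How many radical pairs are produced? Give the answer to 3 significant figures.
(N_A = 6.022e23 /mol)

Product: Φ × n_abs = 0.265 × 0.00729 = 0.001932 mol.
As a count: 0.001932 × 6.022e23 = 1.16e21.

1.16e21 radical pairs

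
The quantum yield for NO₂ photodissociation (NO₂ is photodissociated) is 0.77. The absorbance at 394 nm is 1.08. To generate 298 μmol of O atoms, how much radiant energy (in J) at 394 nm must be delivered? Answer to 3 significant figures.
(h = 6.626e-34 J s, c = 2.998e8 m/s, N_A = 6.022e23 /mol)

Product: 298 μmol = 2.98e-4 mol.
Photons that must be absorbed: 2.98e-4 / 0.77 = 3.870e-4 mol.
Fraction absorbed: 1 − 10^(−1.08) = 0.9168.
Incident photons needed: 3.870e-4 / 0.9168 = 4.221e-4 mol.
Photon energy: hc/λ = 5.042e-19 J; per mole, 3.036e5 J mol⁻¹.
Energy required: 4.221e-4 × 3.036e5 = 128 J.

128 J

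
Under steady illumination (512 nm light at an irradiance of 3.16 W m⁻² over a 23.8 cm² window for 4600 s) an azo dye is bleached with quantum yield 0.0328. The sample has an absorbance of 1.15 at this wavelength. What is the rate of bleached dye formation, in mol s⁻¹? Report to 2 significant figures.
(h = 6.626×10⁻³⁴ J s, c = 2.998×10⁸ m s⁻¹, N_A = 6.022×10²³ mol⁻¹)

Photon energy at 512 nm: hc/λ = (6.626×10⁻³⁴)(2.998×10⁸)/(512×10⁻⁹) = 3.880×10⁻¹⁹ J.
Energy delivered: (3.16 W m⁻²)(23.8×10⁻⁴ m²)(4600 s) = 34.60 J.
Photons incident: 34.60 / 3.880×10⁻¹⁹ = 8.918×10¹⁹, i.e. 8.918×10¹⁹/6.022×10²³ = 1.481×10⁻⁴ mol.
Fraction absorbed: 1 − 10^(−1.15) = 0.9292.
Photons absorbed: 0.9292 × 1.481×10⁻⁴ = 1.376×10⁻⁴ mol.
Product formed: 0.0328 × 1.376×10⁻⁴ = 4.513×10⁻⁶ mol.
Rate: 4.513×10⁻⁶ / 4600 s = 9.8×10⁻¹⁰ mol s⁻¹.

9.8×10⁻¹⁰ mol s⁻¹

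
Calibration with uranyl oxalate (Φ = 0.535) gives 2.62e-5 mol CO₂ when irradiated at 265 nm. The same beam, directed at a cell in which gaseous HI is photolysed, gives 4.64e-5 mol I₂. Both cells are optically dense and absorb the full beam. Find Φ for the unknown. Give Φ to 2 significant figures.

Photons absorbed by the actinometer: 2.62e-5 / 0.535 = 4.897e-5 mol.
Φ(unknown) = 4.64e-5 / 4.897e-5 = 0.95.

Φ = 0.95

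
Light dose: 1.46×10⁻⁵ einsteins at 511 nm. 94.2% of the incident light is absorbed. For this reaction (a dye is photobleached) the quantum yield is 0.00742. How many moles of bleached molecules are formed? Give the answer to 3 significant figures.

Photons absorbed: 0.942 × 1.46×10⁻⁵ = 1.375×10⁻⁵ mol.
Product: Φ × n_abs = 0.00742 × 1.375×10⁻⁵ = 1.020×10⁻⁷ mol.

1.02×10⁻⁷ mol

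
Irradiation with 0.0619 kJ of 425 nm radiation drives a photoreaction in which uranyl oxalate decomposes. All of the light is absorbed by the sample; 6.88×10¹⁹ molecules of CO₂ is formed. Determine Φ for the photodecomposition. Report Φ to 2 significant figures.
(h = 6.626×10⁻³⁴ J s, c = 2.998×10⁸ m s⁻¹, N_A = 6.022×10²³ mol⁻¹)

Product: 6.88×10¹⁹ / 6.022×10²³ = 1.142×10⁻⁴ mol.
Photon energy at 425 nm: hc/λ = (6.626×10⁻³⁴)(2.998×10⁸)/(425×10⁻⁹) = 4.674×10⁻¹⁹ J.
Incident energy: 0.0619 kJ = 61.9 J.
Photons incident: 61.9 / 4.674×10⁻¹⁹ = 1.324×10²⁰, i.e. 1.324×10²⁰/6.022×10²³ = 2.199×10⁻⁴ mol.
Φ = 1.142×10⁻⁴ mol / 2.199×10⁻⁴ mol photons = 0.52.

Φ = 0.52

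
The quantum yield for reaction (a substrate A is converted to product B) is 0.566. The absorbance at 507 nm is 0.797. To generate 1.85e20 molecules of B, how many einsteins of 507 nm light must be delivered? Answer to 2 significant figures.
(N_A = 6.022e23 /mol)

6.5e-4 einstein

Product: 1.85e20 / 6.022e23 = 3.072e-4 mol.
Photons that must be absorbed: 3.072e-4 / 0.566 = 5.428e-4 mol.
Fraction absorbed: 1 − 10^(−0.797) = 0.8404.
Incident photons needed: 5.428e-4 / 0.8404 = 6.459e-4 mol.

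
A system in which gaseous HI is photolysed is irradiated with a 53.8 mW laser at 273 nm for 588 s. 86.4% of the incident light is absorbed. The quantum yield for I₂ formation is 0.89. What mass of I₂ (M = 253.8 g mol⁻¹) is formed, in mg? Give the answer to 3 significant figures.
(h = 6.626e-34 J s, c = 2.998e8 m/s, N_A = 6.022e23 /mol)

Photon energy at 273 nm: hc/λ = (6.626e-34)(2.998e8)/(273e-9) = 7.276e-19 J.
Energy delivered: (53.8 mW)(588 s) = 31.63 J.
Photons incident: 31.63 / 7.276e-19 = 4.347e19, i.e. 4.347e19/6.022e23 = 7.219e-5 mol.
Photons absorbed: 0.864 × 7.219e-5 = 6.237e-5 mol.
Product: Φ × n_abs = 0.89 × 6.237e-5 = 5.551e-5 mol.
Mass: 5.551e-5 × 253.8 = 0.01409 g = 14.1 mg.

14.1 mg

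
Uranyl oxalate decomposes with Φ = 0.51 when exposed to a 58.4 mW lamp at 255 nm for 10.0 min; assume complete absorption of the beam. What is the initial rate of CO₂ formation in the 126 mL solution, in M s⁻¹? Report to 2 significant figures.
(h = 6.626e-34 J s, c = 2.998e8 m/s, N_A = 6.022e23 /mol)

Photon energy at 255 nm: hc/λ = (6.626e-34)(2.998e8)/(255e-9) = 7.790e-19 J.
Energy delivered: (58.4 mW)(600 s) = 35.04 J.
Photons incident: 35.04 / 7.790e-19 = 4.498e19, i.e. 4.498e19/6.022e23 = 7.469e-5 mol.
Product formed: 0.51 × 7.469e-5 = 3.809e-5 mol.
Rate: 3.809e-5 mol / (600 s × 0.126 L) = 5.0e-7 M s⁻¹.

5.0e-7 M s⁻¹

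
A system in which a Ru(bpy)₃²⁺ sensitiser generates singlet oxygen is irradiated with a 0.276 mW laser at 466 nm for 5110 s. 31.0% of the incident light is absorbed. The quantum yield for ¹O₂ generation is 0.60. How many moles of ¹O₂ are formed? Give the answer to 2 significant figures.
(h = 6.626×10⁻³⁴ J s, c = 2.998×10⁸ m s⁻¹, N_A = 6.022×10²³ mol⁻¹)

Photon energy at 466 nm: hc/λ = (6.626×10⁻³⁴)(2.998×10⁸)/(466×10⁻⁹) = 4.263×10⁻¹⁹ J.
Energy delivered: (0.276 mW)(5110 s) = 1.410 J.
Photons incident: 1.410 / 4.263×10⁻¹⁹ = 3.308×10¹⁸, i.e. 3.308×10¹⁸/6.022×10²³ = 5.493×10⁻⁶ mol.
Photons absorbed: 0.310 × 5.493×10⁻⁶ = 1.703×10⁻⁶ mol.
Product: Φ × n_abs = 0.60 × 1.703×10⁻⁶ = 1.022×10⁻⁶ mol.

1.0×10⁻⁶ mol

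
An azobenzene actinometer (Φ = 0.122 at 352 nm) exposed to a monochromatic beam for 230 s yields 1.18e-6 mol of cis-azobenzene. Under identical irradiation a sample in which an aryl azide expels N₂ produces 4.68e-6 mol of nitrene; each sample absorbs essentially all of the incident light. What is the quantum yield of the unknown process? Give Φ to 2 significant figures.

Photons absorbed by the actinometer: 1.18e-6 / 0.122 = 9.672e-6 mol.
Φ(unknown) = 4.68e-6 / 9.672e-6 = 0.48.

Φ = 0.48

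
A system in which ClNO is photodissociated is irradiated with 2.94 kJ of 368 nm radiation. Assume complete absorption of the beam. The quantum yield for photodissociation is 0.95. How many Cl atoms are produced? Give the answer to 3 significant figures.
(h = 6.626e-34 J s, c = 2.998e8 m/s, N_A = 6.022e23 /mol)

Photon energy at 368 nm: hc/λ = (6.626e-34)(2.998e8)/(368e-9) = 5.398e-19 J.
Incident energy: 2.94 kJ = 2940 J.
Photons incident: 2940 / 5.398e-19 = 5.446e21, i.e. 5.446e21/6.022e23 = 0.009044 mol.
Product: Φ × n_abs = 0.95 × 0.009044 = 0.008592 mol.
As a count: 0.008592 × 6.022e23 = 5.17e21.

5.17e21 atoms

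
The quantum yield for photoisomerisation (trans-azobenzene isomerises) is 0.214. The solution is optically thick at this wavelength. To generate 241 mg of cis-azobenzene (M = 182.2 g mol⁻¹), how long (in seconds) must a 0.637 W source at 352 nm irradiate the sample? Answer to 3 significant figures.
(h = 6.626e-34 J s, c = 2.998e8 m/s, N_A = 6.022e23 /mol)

t ≈ 3300 s

Product: 241 mg / 182.2 g mol⁻¹ = 0.001323 mol.
Photons that must be absorbed: 0.001323 / 0.214 = 0.006182 mol.
Photon energy: hc/λ = 5.643e-19 J; per mole, 3.398e5 J mol⁻¹.
Energy required: 0.006182 × 3.398e5 = 2101 J.
Time: 2101 J / 0.637 W = 3300 s.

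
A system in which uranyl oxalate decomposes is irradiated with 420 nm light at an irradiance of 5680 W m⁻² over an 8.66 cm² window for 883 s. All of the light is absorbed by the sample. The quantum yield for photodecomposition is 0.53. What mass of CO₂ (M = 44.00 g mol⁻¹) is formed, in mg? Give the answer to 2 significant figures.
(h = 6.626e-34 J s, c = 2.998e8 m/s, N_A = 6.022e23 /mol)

360 mg

Photon energy at 420 nm: hc/λ = (6.626e-34)(2.998e8)/(420e-9) = 4.730e-19 J.
Energy delivered: (5680 W m⁻²)(8.66e-4 m²)(883 s) = 4343 J.
Photons incident: 4343 / 4.730e-19 = 9.182e21, i.e. 9.182e21/6.022e23 = 0.01525 mol.
Product: Φ × n_abs = 0.53 × 0.01525 = 0.008083 mol.
Mass: 0.008083 × 44.00 = 0.3557 g = 360 mg.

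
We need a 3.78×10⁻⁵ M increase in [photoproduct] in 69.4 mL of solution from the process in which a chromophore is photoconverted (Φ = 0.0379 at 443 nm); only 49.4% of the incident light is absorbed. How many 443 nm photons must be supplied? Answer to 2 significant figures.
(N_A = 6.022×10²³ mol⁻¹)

Product: (3.78×10⁻⁵ M)(0.0694 L) = 2.623×10⁻⁶ mol.
Photons that must be absorbed: 2.623×10⁻⁶ / 0.0379 = 6.921×10⁻⁵ mol.
Incident photons needed: 6.921×10⁻⁵ / 0.494 = 1.401×10⁻⁴ mol.
Photon count: 1.401×10⁻⁴ × 6.022×10²³ = 8.4×10¹⁹.

8.4×10¹⁹ photons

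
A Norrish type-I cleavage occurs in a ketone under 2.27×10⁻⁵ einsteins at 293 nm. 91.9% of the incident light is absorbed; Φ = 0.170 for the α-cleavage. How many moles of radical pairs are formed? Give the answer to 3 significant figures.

3.55×10⁻⁶ mol

Photons absorbed: 0.919 × 2.27×10⁻⁵ = 2.086×10⁻⁵ mol.
Product: Φ × n_abs = 0.170 × 2.086×10⁻⁵ = 3.546×10⁻⁶ mol.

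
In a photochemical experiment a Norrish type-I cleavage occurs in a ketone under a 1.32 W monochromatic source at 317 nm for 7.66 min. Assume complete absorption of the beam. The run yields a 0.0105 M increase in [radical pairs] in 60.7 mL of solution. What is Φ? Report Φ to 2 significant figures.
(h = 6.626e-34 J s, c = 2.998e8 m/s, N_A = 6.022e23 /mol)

Φ = 0.40

Product: (0.0105 M)(0.0607 L) = 6.374e-4 mol.
Photon energy at 317 nm: hc/λ = (6.626e-34)(2.998e8)/(317e-9) = 6.266e-19 J.
Energy delivered: (1.32 W)(459.6 s) = 606.7 J.
Photons incident: 606.7 / 6.266e-19 = 9.682e20, i.e. 9.682e20/6.022e23 = 0.001608 mol.
Φ = 6.374e-4 mol / 0.001608 mol photons = 0.40.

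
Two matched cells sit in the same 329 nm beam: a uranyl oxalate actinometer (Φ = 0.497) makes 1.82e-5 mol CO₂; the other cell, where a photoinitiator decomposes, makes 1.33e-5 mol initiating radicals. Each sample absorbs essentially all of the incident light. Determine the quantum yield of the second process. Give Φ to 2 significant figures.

Photons absorbed by the actinometer: 1.82e-5 / 0.497 = 3.662e-5 mol.
Φ(unknown) = 1.33e-5 / 3.662e-5 = 0.36.

Φ = 0.36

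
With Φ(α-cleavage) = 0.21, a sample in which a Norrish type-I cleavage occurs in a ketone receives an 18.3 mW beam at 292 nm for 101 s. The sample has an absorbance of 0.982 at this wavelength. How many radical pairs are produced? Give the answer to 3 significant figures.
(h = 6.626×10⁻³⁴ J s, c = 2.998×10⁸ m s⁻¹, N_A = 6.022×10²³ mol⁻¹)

Photon energy at 292 nm: hc/λ = (6.626×10⁻³⁴)(2.998×10⁸)/(292×10⁻⁹) = 6.803×10⁻¹⁹ J.
Energy delivered: (18.3 mW)(101 s) = 1.848 J.
Photons incident: 1.848 / 6.803×10⁻¹⁹ = 2.716×10¹⁸, i.e. 2.716×10¹⁸/6.022×10²³ = 4.510×10⁻⁶ mol.
Fraction absorbed: 1 − 10^(−0.982) = 0.8958.
Photons absorbed: 0.8958 × 4.510×10⁻⁶ = 4.040×10⁻⁶ mol.
Product: Φ × n_abs = 0.21 × 4.040×10⁻⁶ = 8.484×10⁻⁷ mol.
As a count: 8.484×10⁻⁷ × 6.022×10²³ = 5.11×10¹⁷.

5.11×10¹⁷ radical pairs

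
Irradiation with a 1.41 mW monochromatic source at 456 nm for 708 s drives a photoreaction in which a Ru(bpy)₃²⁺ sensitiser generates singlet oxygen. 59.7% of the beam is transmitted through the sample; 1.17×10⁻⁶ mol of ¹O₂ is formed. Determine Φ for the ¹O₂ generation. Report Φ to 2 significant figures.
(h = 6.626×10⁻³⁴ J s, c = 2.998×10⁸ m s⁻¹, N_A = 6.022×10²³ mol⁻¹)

Photon energy at 456 nm: hc/λ = (6.626×10⁻³⁴)(2.998×10⁸)/(456×10⁻⁹) = 4.356×10⁻¹⁹ J.
Energy delivered: (1.41 mW)(708 s) = 0.9983 J.
Photons incident: 0.9983 / 4.356×10⁻¹⁹ = 2.292×10¹⁸, i.e. 2.292×10¹⁸/6.022×10²³ = 3.806×10⁻⁶ mol.
Fraction absorbed: 1 − 59.7/100 = 0.4030.
Photons absorbed: 0.4030 × 3.806×10⁻⁶ = 1.534×10⁻⁶ mol.
Φ = 1.17×10⁻⁶ mol / 1.534×10⁻⁶ mol photons = 0.76.

Φ = 0.76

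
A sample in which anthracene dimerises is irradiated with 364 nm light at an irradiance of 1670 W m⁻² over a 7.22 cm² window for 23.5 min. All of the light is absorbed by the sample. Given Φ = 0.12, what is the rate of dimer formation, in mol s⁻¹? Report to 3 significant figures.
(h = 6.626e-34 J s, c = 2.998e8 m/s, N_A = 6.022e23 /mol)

4.40e-7 mol s⁻¹

Photon energy at 364 nm: hc/λ = (6.626e-34)(2.998e8)/(364e-9) = 5.457e-19 J.
Energy delivered: (1670 W m⁻²)(7.22e-4 m²)(1410 s) = 1700 J.
Photons incident: 1700 / 5.457e-19 = 3.115e21, i.e. 3.115e21/6.022e23 = 0.005173 mol.
Product formed: 0.12 × 0.005173 = 6.208e-4 mol.
Rate: 6.208e-4 / 1410 s = 4.40e-7 mol s⁻¹.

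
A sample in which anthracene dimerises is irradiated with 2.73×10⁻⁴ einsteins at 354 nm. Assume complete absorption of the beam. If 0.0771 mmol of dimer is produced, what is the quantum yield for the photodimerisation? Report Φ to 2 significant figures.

Φ = 0.28

Product: 0.0771 mmol = 7.71×10⁻⁵ mol.
Φ = 7.71×10⁻⁵ mol / 2.73×10⁻⁴ mol photons = 0.28.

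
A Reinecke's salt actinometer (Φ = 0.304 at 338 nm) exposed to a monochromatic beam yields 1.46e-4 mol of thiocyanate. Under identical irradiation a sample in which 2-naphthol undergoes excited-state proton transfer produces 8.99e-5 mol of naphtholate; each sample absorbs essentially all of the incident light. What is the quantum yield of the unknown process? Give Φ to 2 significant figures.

Φ = 0.19

Photons absorbed by the actinometer: 1.46e-4 / 0.304 = 4.803e-4 mol.
Φ(unknown) = 8.99e-5 / 4.803e-4 = 0.19.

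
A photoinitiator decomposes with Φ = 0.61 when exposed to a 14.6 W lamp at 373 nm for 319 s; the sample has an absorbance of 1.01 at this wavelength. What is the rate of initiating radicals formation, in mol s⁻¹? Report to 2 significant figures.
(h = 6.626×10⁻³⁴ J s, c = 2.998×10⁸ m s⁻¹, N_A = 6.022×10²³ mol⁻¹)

2.5×10⁻⁵ mol s⁻¹

Photon energy at 373 nm: hc/λ = (6.626×10⁻³⁴)(2.998×10⁸)/(373×10⁻⁹) = 5.326×10⁻¹⁹ J.
Energy delivered: (14.6 W)(319 s) = 4657 J.
Photons incident: 4657 / 5.326×10⁻¹⁹ = 8.744×10²¹, i.e. 8.744×10²¹/6.022×10²³ = 0.01452 mol.
Fraction absorbed: 1 − 10^(−1.01) = 0.9023.
Photons absorbed: 0.9023 × 0.01452 = 0.01310 mol.
Product formed: 0.61 × 0.01310 = 0.007991 mol.
Rate: 0.007991 / 319 s = 2.5×10⁻⁵ mol s⁻¹.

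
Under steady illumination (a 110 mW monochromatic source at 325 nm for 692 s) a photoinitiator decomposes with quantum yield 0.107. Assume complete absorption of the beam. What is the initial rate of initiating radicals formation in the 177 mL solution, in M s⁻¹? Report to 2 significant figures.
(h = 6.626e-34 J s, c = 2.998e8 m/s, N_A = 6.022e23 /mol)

1.8e-7 M s⁻¹

Photon energy at 325 nm: hc/λ = (6.626e-34)(2.998e8)/(325e-9) = 6.112e-19 J.
Energy delivered: (110 mW)(692 s) = 76.12 J.
Photons incident: 76.12 / 6.112e-19 = 1.245e20, i.e. 1.245e20/6.022e23 = 2.067e-4 mol.
Product formed: 0.107 × 2.067e-4 = 2.212e-5 mol.
Rate: 2.212e-5 mol / (692 s × 0.177 L) = 1.8e-7 M s⁻¹.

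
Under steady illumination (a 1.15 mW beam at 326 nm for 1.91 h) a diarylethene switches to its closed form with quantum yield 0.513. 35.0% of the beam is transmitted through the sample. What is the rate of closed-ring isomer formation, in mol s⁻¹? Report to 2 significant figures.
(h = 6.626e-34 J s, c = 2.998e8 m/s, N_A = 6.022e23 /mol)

1.0e-9 mol s⁻¹

Photon energy at 326 nm: hc/λ = (6.626e-34)(2.998e8)/(326e-9) = 6.093e-19 J.
Energy delivered: (1.15 mW)(6876 s) = 7.907 J.
Photons incident: 7.907 / 6.093e-19 = 1.298e19, i.e. 1.298e19/6.022e23 = 2.155e-5 mol.
Fraction absorbed: 1 − 35.0/100 = 0.6500.
Photons absorbed: 0.6500 × 2.155e-5 = 1.401e-5 mol.
Product formed: 0.513 × 1.401e-5 = 7.187e-6 mol.
Rate: 7.187e-6 / 6876 s = 1.0e-9 mol s⁻¹.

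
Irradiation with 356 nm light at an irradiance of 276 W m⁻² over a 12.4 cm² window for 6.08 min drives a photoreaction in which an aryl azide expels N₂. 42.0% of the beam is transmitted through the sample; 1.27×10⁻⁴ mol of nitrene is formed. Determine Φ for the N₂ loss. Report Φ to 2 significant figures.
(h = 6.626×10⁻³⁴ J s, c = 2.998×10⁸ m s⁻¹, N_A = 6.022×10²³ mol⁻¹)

Φ = 0.59

Photon energy at 356 nm: hc/λ = (6.626×10⁻³⁴)(2.998×10⁸)/(356×10⁻⁹) = 5.580×10⁻¹⁹ J.
Energy delivered: (276 W m⁻²)(12.4×10⁻⁴ m²)(364.8 s) = 124.8 J.
Photons incident: 124.8 / 5.580×10⁻¹⁹ = 2.237×10²⁰, i.e. 2.237×10²⁰/6.022×10²³ = 3.715×10⁻⁴ mol.
Fraction absorbed: 1 − 42.0/100 = 0.5800.
Photons absorbed: 0.5800 × 3.715×10⁻⁴ = 2.155×10⁻⁴ mol.
Φ = 1.27×10⁻⁴ mol / 2.155×10⁻⁴ mol photons = 0.59.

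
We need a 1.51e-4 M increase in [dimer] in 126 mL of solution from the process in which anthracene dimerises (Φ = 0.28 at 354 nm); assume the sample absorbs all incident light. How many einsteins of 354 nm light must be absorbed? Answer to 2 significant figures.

6.8e-5 einstein

Product: (1.51e-4 M)(0.126 L) = 1.903e-5 mol.
Photons that must be absorbed: 1.903e-5 / 0.28 = 6.796e-5 mol.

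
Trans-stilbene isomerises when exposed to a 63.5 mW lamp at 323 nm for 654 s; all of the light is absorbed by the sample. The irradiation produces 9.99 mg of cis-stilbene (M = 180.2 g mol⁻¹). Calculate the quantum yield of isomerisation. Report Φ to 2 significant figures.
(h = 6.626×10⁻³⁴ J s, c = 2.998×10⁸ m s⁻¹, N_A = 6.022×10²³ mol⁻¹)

Φ = 0.49

Product: 9.99 mg / 180.2 g mol⁻¹ = 5.544×10⁻⁵ mol.
Photon energy at 323 nm: hc/λ = (6.626×10⁻³⁴)(2.998×10⁸)/(323×10⁻⁹) = 6.150×10⁻¹⁹ J.
Energy delivered: (63.5 mW)(654 s) = 41.53 J.
Photons incident: 41.53 / 6.150×10⁻¹⁹ = 6.753×10¹⁹, i.e. 6.753×10¹⁹/6.022×10²³ = 1.121×10⁻⁴ mol.
Φ = 5.544×10⁻⁵ mol / 1.121×10⁻⁴ mol photons = 0.49.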